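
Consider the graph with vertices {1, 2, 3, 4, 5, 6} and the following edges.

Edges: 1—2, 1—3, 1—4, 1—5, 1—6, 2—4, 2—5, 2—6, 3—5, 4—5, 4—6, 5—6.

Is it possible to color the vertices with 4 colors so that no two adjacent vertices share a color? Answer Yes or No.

No

1, 2, 4, 5, 6 are mutually adjacent (a clique of size 5), so at least 5 colors are needed.
So 4 colors are not enough.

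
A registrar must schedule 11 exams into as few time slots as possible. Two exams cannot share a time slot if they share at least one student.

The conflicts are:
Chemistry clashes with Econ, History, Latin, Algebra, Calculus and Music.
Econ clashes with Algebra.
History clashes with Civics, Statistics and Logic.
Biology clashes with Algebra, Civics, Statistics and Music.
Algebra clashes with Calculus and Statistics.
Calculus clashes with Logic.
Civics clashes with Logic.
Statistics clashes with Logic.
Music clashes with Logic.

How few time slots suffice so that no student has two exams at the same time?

Chemistry, Algebra, Calculus pairwise conflict, so at least 3 time slots are needed.
3 time slots suffice: Chemistry=1, Econ=3, History=2, Latin=2, Biology=1, Algebra=2, Calculus=3, Civics=3, Statistics=3, Music=2, Logic=1. Every pair that conflicts lands in different time slots.

3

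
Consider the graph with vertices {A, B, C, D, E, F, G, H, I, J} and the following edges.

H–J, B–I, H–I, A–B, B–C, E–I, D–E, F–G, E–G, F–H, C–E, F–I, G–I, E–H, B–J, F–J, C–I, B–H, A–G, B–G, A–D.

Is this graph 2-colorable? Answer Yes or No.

No

F, H, J form a triangle, so at least 3 colors are needed.
So 2 colors are not enough.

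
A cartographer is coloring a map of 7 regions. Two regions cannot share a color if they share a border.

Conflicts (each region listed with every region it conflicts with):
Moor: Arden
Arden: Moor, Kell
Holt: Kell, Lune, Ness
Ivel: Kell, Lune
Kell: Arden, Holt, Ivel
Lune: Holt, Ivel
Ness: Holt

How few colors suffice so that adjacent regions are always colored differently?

Ivel and Kell conflict, so at least 2 colors are needed.
2 colors suffice: color 1 → {Moor, Kell, Lune, Ness}; color 2 → {Arden, Holt, Ivel}. No two conflicting regions share a color.

2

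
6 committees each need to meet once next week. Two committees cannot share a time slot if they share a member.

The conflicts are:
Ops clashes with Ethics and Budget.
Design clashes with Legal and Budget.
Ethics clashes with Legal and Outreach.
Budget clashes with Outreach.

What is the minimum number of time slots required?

3

The cycle Design-Budget-Ops-Ethics-Legal-Design has odd length 5, so it cannot be 2-colored; at least 3 time slots are needed.
Using 3 time slots: Ops=2, Design=3, Ethics=1, Legal=2, Budget=1, Outreach=2. Each listed conflict is separated.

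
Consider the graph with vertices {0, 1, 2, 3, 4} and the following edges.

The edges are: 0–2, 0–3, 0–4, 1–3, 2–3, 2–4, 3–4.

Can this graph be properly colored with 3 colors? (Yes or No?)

No

0, 2, 3, 4 are pairwise adjacent (a clique of size 4), so at least 4 colors are needed.
So 3 colors are not enough.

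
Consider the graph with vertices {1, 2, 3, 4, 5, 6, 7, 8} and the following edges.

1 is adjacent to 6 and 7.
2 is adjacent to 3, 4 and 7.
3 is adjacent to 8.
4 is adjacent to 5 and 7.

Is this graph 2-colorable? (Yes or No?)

2, 4, 7 form a triangle, so at least 3 colors are needed.
So 2 colors are not enough.

No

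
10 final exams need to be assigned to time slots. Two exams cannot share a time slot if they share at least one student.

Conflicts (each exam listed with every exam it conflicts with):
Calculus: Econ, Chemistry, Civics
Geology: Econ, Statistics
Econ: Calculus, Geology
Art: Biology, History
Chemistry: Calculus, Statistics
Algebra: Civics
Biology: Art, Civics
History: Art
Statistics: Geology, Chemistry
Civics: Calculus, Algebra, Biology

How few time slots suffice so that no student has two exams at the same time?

The cycle Geology-Statistics-Chemistry-Calculus-Econ-Geology has odd length 5, so it cannot be 2-colored; at least 3 time slots are needed.
3 time slots suffice: Calculus=2, Geology=1, Econ=3, Art=1, Chemistry=1, Algebra=2, Biology=2, History=2, Statistics=2, Civics=1. Each listed conflict is separated.

3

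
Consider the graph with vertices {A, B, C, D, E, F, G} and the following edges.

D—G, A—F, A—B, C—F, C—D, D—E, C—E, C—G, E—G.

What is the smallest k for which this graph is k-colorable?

C, D, E, G are pairwise adjacent (a clique of size 4), so at least 4 colors are needed.
4 colors suffice: color 1 → {A, C}; color 2 → {B, F, G}; color 3 → {E}; color 4 → {D}. Each edge has distinct colors on its endpoints.

4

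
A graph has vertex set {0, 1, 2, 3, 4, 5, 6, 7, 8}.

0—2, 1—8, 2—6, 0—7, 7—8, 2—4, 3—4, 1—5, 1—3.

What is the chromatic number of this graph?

The cycle 7-0-2-4-3-1-8-7 has odd length 7, so it cannot be 2-colored; at least 3 colors are needed.
3 colors suffice: 0=blue, 1=red, 2=red, 3=green, 4=blue, 5=blue, 6=blue, 7=red, 8=blue. No two adjacent vertices share a color.

3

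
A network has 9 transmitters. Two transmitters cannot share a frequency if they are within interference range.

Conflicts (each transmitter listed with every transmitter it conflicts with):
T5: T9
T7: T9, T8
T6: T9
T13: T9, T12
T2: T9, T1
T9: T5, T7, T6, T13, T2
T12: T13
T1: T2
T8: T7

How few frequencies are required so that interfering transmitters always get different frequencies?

T5 and T9 conflict, so at least 2 frequencies are needed.
2 frequencies suffice: frequency 1 → {T9, T12, T1, T8}; frequency 2 → {T5, T7, T6, T13, T2}. Each listed conflict is separated.

2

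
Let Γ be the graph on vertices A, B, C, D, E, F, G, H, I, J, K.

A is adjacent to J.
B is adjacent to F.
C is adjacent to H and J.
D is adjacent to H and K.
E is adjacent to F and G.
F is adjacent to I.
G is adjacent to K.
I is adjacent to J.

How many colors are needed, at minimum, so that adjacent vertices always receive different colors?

3

The cycle K-D-H-C-J-I-F-E-G-K has odd length 9, so it cannot be 2-colored; at least 3 colors are needed.
A valid assignment using 3 colors: A=2, B=2, C=2, D=1, E=2, F=1, G=1, H=3, I=2, J=1, K=2. Every edge joins two different colors.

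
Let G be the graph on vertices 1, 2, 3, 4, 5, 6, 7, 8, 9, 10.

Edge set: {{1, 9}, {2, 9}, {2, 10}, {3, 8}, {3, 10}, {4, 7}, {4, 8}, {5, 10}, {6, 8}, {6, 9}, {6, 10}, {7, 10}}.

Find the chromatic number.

3

The cycle 8-4-7-10-3-8 has odd length 5, so it cannot be 2-colored; at least 3 colors are needed.
3 colors suffice: color a → {8, 9, 10}; color b → {1, 2, 3, 5, 6, 7}; color c → {4}. No two adjacent vertices share a color.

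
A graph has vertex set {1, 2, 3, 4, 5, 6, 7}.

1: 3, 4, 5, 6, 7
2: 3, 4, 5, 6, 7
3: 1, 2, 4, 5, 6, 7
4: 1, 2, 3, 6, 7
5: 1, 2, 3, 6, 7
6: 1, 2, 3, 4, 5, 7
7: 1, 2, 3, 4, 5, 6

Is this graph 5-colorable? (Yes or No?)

Yes

The chromatic number is 5. 1, 3, 4, 6, 7 are mutually adjacent (a clique of size 5), so at least 5 colors are needed.
5 colors suffice: 1=d, 2=d, 3=c, 4=e, 5=e, 6=a, 7=b.
That is already a proper 5-coloring.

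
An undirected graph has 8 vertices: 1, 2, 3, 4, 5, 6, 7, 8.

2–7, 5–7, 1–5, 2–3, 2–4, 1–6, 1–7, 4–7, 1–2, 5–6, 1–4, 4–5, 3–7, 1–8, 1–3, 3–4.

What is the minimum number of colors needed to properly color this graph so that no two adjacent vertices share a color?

5

1, 2, 3, 4, 7 form a clique, so at least 5 colors are needed.
5 colors suffice: color red → {1}; color blue → {6, 7, 8}; color green → {4}; color yellow → {3, 5}; color purple → {2}. Each edge has distinct colors on its endpoints.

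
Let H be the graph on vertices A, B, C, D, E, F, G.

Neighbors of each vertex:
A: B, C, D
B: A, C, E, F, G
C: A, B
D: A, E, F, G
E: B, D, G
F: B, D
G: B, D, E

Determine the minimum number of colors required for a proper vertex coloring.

D, E, G are mutually adjacent, so at least 3 colors are needed.
3 colors suffice: color 1 → {B, D}; color 2 → {A, E, F}; color 3 → {C, G}. No two adjacent vertices share a color.

3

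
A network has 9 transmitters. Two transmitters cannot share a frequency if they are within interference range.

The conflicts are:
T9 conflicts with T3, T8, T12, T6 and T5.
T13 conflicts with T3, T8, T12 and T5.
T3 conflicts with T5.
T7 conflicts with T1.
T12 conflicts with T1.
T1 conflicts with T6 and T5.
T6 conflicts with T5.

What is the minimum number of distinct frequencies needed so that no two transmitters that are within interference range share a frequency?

T13, T3, T5 pairwise conflict, so at least 3 frequencies are needed.
A valid assignment using 3 frequencies: T9=1, T13=1, T3=3, T8=2, T7=2, T12=2, T1=1, T6=3, T5=2. Every pair that conflicts lands in different frequencies.

3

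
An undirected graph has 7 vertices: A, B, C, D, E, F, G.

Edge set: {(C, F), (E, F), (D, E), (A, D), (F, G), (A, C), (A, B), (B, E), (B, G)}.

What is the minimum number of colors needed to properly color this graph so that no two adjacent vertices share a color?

3

The cycle A-B-G-F-C-A has odd length 5, so it cannot be 2-colored; at least 3 colors are needed.
A valid assignment using 3 colors: A=2, B=1, C=3, D=1, E=2, F=1, G=2. No two adjacent vertices share a color.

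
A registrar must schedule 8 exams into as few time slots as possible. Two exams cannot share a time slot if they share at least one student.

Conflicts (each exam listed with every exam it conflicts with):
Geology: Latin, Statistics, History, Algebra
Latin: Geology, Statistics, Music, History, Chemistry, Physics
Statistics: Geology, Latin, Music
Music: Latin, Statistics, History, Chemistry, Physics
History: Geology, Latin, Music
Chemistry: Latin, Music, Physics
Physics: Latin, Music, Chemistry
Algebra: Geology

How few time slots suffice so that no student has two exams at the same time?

Latin, Music, Chemistry, Physics are mutually in conflict, so at least 4 time slots are needed.
4 time slots suffice: time slot 1 → {Latin, Algebra}; time slot 2 → {Geology, Music}; time slot 3 → {Statistics, History, Physics}; time slot 4 → {Chemistry}. Each listed conflict is separated.

4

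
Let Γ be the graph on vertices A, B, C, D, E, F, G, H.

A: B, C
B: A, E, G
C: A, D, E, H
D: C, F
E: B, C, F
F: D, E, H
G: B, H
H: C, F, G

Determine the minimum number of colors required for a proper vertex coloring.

3

The cycle H-C-A-B-G-H has odd length 5, so it cannot be 2-colored; at least 3 colors are needed.
A valid assignment using 3 colors: A=blue, B=red, C=red, D=blue, E=blue, F=red, G=green, H=blue. No two adjacent vertices share a color.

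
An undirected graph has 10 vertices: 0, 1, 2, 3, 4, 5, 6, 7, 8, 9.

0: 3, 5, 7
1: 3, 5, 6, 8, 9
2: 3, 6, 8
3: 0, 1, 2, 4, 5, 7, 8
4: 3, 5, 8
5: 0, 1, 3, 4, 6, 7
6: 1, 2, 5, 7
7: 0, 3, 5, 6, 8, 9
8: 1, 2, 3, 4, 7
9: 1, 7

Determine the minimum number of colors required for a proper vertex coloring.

4

0, 3, 5, 7 form a clique, so at least 4 colors are needed.
One proper 4-coloring: 0=yellow, 1=green, 2=green, 3=red, 4=green, 5=blue, 6=red, 7=green, 8=blue, 9=red. No two adjacent vertices share a color.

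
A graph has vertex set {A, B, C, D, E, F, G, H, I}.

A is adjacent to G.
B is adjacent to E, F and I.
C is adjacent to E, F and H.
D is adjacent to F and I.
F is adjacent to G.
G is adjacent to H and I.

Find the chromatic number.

2

C and H are adjacent, so at least 2 colors are needed.
2 colors suffice: A=blue, B=red, C=red, D=red, E=blue, F=blue, G=red, H=blue, I=blue. Each edge has distinct colors on its endpoints.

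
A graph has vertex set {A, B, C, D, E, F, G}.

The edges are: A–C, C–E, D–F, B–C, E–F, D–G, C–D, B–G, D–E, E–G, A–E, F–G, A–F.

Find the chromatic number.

4

D, E, F, G form a clique, so at least 4 colors are needed.
A valid assignment using 4 colors: A=4, B=1, C=2, D=4, E=1, F=3, G=2. No two adjacent vertices share a color.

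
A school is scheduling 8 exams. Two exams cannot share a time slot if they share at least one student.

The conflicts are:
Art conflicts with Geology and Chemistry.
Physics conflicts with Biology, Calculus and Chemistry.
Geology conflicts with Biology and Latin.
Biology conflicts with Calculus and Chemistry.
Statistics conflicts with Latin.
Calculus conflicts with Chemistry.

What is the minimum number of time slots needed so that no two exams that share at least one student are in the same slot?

Physics, Biology, Calculus, Chemistry are mutually in conflict, so at least 4 time slots are needed.
A valid assignment using 4 time slots: Art=1, Physics=4, Geology=2, Biology=1, Statistics=2, Calculus=3, Latin=1, Chemistry=2. Each listed conflict is separated.

4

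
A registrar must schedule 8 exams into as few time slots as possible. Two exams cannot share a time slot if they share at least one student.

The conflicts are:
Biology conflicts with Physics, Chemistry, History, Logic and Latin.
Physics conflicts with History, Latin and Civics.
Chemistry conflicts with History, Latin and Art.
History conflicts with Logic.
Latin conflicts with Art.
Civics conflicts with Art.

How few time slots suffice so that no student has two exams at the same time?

3

Biology, Chemistry, Latin are mutually in conflict, so at least 3 time slots are needed.
A valid assignment using 3 time slots: Biology=1, Physics=3, Chemistry=3, History=2, Logic=3, Latin=2, Civics=2, Art=1. No two conflicting exams share a time slot.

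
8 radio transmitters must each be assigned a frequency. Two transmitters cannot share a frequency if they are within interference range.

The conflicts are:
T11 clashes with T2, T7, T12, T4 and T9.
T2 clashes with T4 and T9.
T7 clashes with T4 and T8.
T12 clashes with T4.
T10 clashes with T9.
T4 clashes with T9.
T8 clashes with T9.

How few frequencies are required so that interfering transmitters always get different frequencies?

T11, T2, T4, T9 pairwise conflict, so at least 4 frequencies are needed.
A valid assignment using 4 frequencies: T11=2, T2=4, T7=1, T12=1, T10=2, T4=3, T8=2, T9=1. Every pair that conflicts lands in different frequencies.

4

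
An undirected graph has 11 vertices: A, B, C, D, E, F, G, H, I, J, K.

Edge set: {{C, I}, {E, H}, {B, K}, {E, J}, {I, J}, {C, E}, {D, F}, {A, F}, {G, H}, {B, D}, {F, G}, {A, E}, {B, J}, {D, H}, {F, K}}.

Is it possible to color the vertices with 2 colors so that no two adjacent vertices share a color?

The cycle H-D-F-A-E-H has odd length 5, so it cannot be 2-colored; at least 3 colors are needed.
So 2 colors are not enough.

No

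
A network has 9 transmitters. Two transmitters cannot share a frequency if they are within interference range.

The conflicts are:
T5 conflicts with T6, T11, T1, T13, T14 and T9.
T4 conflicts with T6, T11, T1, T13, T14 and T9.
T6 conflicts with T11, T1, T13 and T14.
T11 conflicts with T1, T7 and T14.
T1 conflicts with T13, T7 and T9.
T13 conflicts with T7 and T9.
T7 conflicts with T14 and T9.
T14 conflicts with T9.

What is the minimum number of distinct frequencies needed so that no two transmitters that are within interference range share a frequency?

T4, T6, T11, T14 pairwise conflict, so at least 4 frequencies are needed.
4 frequencies suffice: T5=2, T4=2, T6=4, T11=3, T1=1, T13=3, T7=2, T14=1, T9=4. Each listed conflict is separated.

4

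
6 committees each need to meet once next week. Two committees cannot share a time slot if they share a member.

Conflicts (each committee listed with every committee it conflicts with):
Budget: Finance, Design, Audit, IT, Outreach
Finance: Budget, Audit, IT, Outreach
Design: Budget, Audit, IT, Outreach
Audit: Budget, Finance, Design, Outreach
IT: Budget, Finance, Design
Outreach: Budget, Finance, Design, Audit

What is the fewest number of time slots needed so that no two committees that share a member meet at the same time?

Budget, Design, Audit, Outreach are mutually in conflict, so at least 4 time slots are needed.
4 time slots suffice: time slot 1 → {Budget}; time slot 2 → {Audit, IT}; time slot 3 → {Outreach}; time slot 4 → {Finance, Design}. Each listed conflict is separated.

4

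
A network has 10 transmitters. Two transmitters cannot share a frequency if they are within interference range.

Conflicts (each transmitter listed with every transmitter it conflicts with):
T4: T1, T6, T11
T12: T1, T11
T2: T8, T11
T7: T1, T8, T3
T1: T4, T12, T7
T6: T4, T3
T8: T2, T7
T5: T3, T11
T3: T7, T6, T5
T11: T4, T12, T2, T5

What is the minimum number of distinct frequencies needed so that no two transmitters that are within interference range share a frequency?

The cycle T3-T7-T1-T4-T6-T3 has odd length 5, so it cannot be 2-colored; at least 3 frequencies are needed.
3 frequencies suffice: T4=2, T12=2, T2=2, T7=2, T1=1, T6=3, T8=1, T5=2, T3=1, T11=1. No two conflicting transmitters share a frequency.

3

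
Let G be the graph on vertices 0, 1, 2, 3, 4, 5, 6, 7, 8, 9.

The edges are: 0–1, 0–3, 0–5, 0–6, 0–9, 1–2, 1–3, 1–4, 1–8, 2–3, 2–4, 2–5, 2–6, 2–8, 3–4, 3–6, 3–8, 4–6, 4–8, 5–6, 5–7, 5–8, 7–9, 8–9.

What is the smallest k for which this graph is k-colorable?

1, 2, 3, 4, 8 are pairwise adjacent (a clique of size 5), so at least 5 colors are needed.
One proper 5-coloring: 0=a, 1=d, 2=b, 3=c, 4=e, 5=c, 6=d, 7=a, 8=a, 9=b. No two adjacent vertices share a color.

5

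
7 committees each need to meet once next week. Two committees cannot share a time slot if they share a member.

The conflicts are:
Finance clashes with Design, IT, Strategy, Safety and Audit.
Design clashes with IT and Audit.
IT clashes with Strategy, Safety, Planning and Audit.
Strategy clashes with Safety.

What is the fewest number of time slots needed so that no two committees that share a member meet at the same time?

4

Finance, Design, IT, Audit are mutually in conflict, so at least 4 time slots are needed.
4 time slots suffice: Finance=2, Design=3, IT=1, Strategy=4, Safety=3, Planning=2, Audit=4. Every pair that conflicts lands in different time slots.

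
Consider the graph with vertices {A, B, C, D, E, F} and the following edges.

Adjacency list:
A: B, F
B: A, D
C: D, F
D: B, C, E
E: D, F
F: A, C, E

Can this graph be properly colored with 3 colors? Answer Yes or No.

The chromatic number is 3. The cycle D-B-A-F-E-D has odd length 5, so it cannot be 2-colored; at least 3 colors are needed.
3 colors suffice: A=blue, B=green, C=blue, D=red, E=blue, F=red.
That is already a proper 3-coloring.

Yes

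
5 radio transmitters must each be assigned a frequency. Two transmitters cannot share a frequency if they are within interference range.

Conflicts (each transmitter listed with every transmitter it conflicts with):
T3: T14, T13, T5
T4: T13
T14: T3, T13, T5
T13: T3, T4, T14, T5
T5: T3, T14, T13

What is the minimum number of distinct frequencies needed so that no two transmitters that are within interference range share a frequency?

4

T3, T14, T13, T5 are mutually in conflict, so at least 4 frequencies are needed.
4 frequencies suffice: frequency 1 → {T13}; frequency 2 → {T4, T14}; frequency 3 → {T3}; frequency 4 → {T5}. No two conflicting transmitters share a frequency.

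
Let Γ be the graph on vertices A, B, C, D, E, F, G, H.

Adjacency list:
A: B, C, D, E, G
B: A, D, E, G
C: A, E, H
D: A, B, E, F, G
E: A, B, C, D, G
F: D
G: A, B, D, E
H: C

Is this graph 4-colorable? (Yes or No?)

A, B, D, E, G are mutually adjacent (a clique of size 5), so at least 5 colors are needed.
So 4 colors are not enough.

No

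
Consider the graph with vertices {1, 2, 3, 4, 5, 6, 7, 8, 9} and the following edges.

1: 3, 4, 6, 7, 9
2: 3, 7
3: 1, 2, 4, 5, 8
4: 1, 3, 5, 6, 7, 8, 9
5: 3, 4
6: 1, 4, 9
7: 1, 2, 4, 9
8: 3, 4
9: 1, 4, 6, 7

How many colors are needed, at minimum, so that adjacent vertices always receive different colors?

1, 4, 7, 9 are pairwise adjacent (a clique of size 4), so at least 4 colors are needed.
4 colors suffice: color a → {2, 4}; color b → {3, 6, 7}; color c → {1, 5, 8}; color d → {9}. No two adjacent vertices share a color.

4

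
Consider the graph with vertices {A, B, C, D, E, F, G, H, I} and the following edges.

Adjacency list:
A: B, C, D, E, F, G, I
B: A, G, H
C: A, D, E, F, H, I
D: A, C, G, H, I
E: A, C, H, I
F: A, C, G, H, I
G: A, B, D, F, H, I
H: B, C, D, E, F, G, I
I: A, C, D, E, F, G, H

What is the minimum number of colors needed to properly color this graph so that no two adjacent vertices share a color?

4

C, E, H, I are mutually adjacent (a clique of size 4), so at least 4 colors are needed.
One proper 4-coloring: A=1, B=2, C=3, D=4, E=4, F=4, G=3, H=1, I=2. Each edge has distinct colors on its endpoints.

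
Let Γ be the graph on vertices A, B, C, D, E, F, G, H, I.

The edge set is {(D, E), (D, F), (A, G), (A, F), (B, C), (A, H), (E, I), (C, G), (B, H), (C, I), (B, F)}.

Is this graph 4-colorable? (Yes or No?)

The chromatic number is 3. The cycle A-G-C-B-F-A has odd length 5, so it cannot be 2-colored; at least 3 colors are needed.
One proper 3-coloring: A=2, B=2, C=1, D=2, E=1, F=1, G=3, H=1, I=2.
Since 4 ≥ 3, a proper 4-coloring certainly exists.

Yes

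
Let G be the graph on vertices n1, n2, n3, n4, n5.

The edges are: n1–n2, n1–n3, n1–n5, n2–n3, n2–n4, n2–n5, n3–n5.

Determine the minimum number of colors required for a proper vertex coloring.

4

n1, n2, n3, n5 form a clique, so at least 4 colors are needed.
4 colors suffice: color 1 → {n2}; color 2 → {n3, n4}; color 3 → {n1}; color 4 → {n5}. Each edge has distinct colors on its endpoints.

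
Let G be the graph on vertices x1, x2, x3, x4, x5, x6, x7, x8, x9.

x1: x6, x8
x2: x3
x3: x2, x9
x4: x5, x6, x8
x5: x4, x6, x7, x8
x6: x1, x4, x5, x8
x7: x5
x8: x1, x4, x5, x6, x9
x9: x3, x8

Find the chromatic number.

x4, x5, x6, x8 form a clique, so at least 4 colors are needed.
4 colors suffice: color red → {x3, x7, x8}; color blue → {x1, x2, x5, x9}; color green → {x6}; color yellow → {x4}. Every edge joins two different colors.

4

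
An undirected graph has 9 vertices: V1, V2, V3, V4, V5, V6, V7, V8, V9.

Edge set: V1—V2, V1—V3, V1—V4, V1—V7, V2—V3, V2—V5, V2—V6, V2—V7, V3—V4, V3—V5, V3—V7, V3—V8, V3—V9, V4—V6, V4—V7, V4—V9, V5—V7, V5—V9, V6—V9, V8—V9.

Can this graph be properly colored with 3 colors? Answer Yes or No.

No

V2, V3, V5, V7 are mutually adjacent (a clique of size 4), so at least 4 colors are needed.
So 3 colors are not enough.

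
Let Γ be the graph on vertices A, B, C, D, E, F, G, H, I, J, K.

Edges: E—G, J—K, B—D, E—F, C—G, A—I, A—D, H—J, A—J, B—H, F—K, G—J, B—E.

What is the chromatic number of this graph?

3

The cycle H-B-E-G-J-H has odd length 5, so it cannot be 2-colored; at least 3 colors are needed.
A valid assignment using 3 colors: A=2, B=2, C=1, D=1, E=1, F=2, G=2, H=3, I=1, J=1, K=3. Each edge has distinct colors on its endpoints.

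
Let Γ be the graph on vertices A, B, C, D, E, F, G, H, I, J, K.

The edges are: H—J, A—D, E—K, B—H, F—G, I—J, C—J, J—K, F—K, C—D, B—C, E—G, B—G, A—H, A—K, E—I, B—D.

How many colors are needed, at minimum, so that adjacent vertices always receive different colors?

B, C, D are mutually adjacent, so at least 3 colors are needed.
One proper 3-coloring: A=1, B=1, C=2, D=3, E=1, F=1, G=2, H=2, I=2, J=1, K=2. No two adjacent vertices share a color.

3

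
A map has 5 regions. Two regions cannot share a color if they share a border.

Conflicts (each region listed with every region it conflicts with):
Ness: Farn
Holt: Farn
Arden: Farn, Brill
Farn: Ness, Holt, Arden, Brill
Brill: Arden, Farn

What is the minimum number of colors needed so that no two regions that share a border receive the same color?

Arden, Farn, Brill pairwise conflict, so at least 3 colors are needed.
3 colors suffice: color 1 → {Farn}; color 2 → {Ness, Holt, Brill}; color 3 → {Arden}. No two conflicting regions share a color.

3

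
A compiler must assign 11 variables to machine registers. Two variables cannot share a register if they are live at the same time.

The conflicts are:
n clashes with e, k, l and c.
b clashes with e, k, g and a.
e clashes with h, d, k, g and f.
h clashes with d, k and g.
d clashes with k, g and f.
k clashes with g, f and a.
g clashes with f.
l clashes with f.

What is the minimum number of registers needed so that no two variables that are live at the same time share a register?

e, d, k, g, f all conflict with each other, so at least 5 registers are needed.
5 registers suffice: register 1 → {k, l, c}; register 2 → {e, a}; register 3 → {n, g}; register 4 → {b, h, f}; register 5 → {d}. Each listed conflict is separated.

5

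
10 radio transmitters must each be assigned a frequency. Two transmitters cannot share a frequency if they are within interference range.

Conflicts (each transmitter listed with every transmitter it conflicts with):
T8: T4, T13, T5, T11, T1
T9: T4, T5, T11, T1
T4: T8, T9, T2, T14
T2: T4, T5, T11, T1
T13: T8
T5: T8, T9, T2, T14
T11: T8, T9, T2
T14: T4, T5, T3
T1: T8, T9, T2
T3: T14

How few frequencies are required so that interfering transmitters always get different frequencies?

2

T9 and T11 conflict, so at least 2 frequencies are needed.
Using 2 frequencies: T8=1, T9=1, T4=2, T2=1, T13=2, T5=2, T11=2, T14=1, T1=2, T3=2. Every pair that conflicts lands in different frequencies.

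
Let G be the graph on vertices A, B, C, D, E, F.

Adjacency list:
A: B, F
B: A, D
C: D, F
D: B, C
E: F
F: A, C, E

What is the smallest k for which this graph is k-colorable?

The cycle B-A-F-C-D-B has odd length 5, so it cannot be 2-colored; at least 3 colors are needed.
A valid assignment using 3 colors: A=2, B=1, C=2, D=3, E=2, F=1. Every edge joins two different colors.

3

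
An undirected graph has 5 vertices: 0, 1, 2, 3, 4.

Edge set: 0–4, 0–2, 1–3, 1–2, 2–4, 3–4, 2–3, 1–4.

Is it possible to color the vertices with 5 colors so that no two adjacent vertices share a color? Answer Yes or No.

The chromatic number is 4. 1, 2, 3, 4 are mutually adjacent (a clique of size 4), so at least 4 colors are needed.
One proper 4-coloring: 0=c, 1=c, 2=a, 3=d, 4=b.
Since 5 ≥ 4, a proper 5-coloring certainly exists.

Yes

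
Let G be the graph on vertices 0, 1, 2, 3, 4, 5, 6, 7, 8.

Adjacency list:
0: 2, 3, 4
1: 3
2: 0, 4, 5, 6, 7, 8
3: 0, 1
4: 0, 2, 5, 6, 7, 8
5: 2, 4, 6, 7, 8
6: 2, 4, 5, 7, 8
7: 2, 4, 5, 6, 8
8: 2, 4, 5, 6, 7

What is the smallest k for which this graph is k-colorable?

2, 4, 5, 6, 7, 8 form a clique, so at least 6 colors are needed.
6 colors suffice: color a → {3, 4}; color b → {1, 2}; color c → {0, 6}; color d → {7}; color e → {5}; color f → {8}. Each edge has distinct colors on its endpoints.

6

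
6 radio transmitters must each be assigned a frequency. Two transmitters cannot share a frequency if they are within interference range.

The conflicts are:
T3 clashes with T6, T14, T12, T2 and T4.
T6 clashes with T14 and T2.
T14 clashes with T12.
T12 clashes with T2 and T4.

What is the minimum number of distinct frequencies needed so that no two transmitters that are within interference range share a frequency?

T3, T12, T2 pairwise conflict, so at least 3 frequencies are needed.
3 frequencies suffice: frequency 1 → {T3}; frequency 2 → {T6, T12}; frequency 3 → {T14, T2, T4}. Each listed conflict is separated.

3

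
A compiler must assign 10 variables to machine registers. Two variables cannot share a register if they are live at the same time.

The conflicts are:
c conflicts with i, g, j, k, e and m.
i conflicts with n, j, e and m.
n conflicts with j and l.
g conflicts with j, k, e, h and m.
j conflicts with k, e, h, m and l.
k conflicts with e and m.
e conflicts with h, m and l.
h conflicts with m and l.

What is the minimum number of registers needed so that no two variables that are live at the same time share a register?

6

c, g, j, k, e, m all conflict with each other, so at least 6 registers are needed.
6 registers suffice: register 1 → {j}; register 2 → {n, e}; register 3 → {m, l}; register 4 → {i, g}; register 5 → {c, h}; register 6 → {k}. No two conflicting variables share a register.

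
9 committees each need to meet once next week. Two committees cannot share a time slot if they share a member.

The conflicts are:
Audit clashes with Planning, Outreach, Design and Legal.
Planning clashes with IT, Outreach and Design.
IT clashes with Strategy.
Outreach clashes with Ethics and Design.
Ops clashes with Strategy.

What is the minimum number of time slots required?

4

Audit, Planning, Outreach, Design pairwise conflict, so at least 4 time slots are needed.
4 time slots suffice: time slot 1 → {IT, Outreach, Ops, Legal}; time slot 2 → {Audit, Ethics, Strategy}; time slot 3 → {Planning}; time slot 4 → {Design}. No two conflicting committees share a time slot.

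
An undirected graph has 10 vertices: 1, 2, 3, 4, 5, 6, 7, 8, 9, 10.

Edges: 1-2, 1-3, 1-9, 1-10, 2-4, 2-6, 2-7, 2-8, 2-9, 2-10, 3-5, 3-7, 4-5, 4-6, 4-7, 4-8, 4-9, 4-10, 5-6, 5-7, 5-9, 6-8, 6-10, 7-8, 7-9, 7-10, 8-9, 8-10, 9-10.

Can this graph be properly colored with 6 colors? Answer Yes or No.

The chromatic number is 6. 2, 4, 7, 8, 9, 10 are pairwise adjacent (a clique of size 6), so at least 6 colors are needed.
A valid assignment using 6 colors: 1=red, 2=yellow, 3=green, 4=purple, 5=blue, 6=red, 7=red, 8=orange, 9=green, 10=blue.
That is already a proper 6-coloring.

Yes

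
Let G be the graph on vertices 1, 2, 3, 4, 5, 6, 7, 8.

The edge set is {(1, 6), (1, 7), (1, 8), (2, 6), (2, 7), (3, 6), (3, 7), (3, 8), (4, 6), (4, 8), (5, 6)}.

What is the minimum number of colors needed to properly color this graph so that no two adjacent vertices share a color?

2

3 and 8 are adjacent, so at least 2 colors are needed.
2 colors suffice: color a → {6, 7, 8}; color b → {1, 2, 3, 4, 5}. Every edge joins two different colors.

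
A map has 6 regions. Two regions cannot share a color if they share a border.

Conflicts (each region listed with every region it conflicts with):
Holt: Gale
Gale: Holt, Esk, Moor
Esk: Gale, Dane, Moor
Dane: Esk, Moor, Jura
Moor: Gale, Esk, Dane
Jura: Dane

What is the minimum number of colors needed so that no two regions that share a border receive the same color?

3

Esk, Dane, Moor all conflict with each other, so at least 3 colors are needed.
3 colors suffice: Holt=1, Gale=2, Esk=3, Dane=2, Moor=1, Jura=1. Each listed conflict is separated.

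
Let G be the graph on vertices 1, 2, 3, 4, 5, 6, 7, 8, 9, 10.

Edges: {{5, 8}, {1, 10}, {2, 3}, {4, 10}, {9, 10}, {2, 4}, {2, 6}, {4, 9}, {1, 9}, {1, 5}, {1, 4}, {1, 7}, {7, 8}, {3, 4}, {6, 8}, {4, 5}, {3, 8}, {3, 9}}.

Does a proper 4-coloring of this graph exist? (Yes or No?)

Yes

The chromatic number is 4. 1, 4, 9, 10 are pairwise adjacent (a clique of size 4), so at least 4 colors are needed.
4 colors suffice: color red → {4, 8}; color blue → {1, 3, 6}; color green → {2, 5, 7, 9}; color yellow → {10}.
That is already a proper 4-coloring.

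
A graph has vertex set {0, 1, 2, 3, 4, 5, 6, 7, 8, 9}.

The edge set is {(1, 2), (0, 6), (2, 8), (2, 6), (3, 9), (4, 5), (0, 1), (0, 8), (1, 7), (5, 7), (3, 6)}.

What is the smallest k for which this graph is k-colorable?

2

2 and 6 are adjacent, so at least 2 colors are needed.
2 colors suffice: color a → {0, 2, 3, 4, 7}; color b → {1, 5, 6, 8, 9}. Every edge joins two different colors.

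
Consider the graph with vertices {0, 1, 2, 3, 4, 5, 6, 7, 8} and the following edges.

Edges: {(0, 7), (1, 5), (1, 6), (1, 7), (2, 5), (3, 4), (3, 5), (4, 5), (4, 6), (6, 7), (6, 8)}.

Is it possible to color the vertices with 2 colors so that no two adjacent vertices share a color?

3, 4, 5 form a triangle, so at least 3 colors are needed.
So 2 colors are not enough.

No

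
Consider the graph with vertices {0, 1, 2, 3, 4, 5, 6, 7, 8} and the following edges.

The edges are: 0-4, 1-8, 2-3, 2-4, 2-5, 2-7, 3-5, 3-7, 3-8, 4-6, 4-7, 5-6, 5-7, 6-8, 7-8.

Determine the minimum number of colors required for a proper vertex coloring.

2, 3, 5, 7 are pairwise adjacent (a clique of size 4), so at least 4 colors are needed.
4 colors suffice: 0=red, 1=red, 2=yellow, 3=green, 4=blue, 5=blue, 6=red, 7=red, 8=blue. No two adjacent vertices share a color.

4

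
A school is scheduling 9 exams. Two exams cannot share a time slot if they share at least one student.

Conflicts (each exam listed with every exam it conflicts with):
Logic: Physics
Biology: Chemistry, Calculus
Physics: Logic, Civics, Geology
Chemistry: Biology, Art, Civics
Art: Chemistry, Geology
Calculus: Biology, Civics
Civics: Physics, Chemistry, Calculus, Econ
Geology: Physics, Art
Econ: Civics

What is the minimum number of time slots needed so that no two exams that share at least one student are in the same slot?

The cycle Chemistry-Art-Geology-Physics-Civics-Chemistry has odd length 5, so it cannot be 2-colored; at least 3 time slots are needed.
Using 3 time slots: Logic=1, Biology=1, Physics=2, Chemistry=2, Art=3, Calculus=2, Civics=1, Geology=1, Econ=2. Each listed conflict is separated.

3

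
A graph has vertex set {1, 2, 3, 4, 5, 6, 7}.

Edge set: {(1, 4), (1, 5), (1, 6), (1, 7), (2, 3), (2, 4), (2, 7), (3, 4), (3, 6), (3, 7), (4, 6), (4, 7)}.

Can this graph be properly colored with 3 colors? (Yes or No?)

2, 3, 4, 7 form a clique, so at least 4 colors are needed.
So 3 colors are not enough.

No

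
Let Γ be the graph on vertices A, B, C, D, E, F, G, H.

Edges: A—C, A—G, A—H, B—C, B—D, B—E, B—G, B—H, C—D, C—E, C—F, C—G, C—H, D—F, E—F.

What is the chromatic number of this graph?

B, C, E form a triangle, so at least 3 colors are needed.
A valid assignment using 3 colors: A=blue, B=blue, C=red, D=green, E=green, F=blue, G=green, H=green. No two adjacent vertices share a color.

3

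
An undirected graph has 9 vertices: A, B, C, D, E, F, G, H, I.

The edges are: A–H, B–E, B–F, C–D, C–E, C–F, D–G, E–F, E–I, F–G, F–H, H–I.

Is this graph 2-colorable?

No

C, E, F are pairwise adjacent, so at least 3 colors are needed.
So 2 colors are not enough.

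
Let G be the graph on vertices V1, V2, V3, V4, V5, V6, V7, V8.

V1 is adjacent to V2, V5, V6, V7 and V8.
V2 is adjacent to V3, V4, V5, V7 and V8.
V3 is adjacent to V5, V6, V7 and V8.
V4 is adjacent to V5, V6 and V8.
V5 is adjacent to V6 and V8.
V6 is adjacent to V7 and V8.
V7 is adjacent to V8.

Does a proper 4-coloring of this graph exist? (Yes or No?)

Yes

The chromatic number is 4. V2, V3, V7, V8 are mutually adjacent (a clique of size 4), so at least 4 colors are needed.
4 colors suffice: color 1 → {V8}; color 2 → {V2, V6}; color 3 → {V5, V7}; color 4 → {V1, V3, V4}.
That is already a proper 4-coloring.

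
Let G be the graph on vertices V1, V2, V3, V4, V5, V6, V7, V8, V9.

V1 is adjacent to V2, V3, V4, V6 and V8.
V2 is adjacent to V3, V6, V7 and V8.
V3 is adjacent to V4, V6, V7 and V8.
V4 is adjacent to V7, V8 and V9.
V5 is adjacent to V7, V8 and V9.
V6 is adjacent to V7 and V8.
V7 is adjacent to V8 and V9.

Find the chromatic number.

5

V1, V2, V3, V6, V8 are pairwise adjacent (a clique of size 5), so at least 5 colors are needed.
5 colors suffice: V1=2, V2=4, V3=3, V4=4, V5=3, V6=5, V7=2, V8=1, V9=1. No two adjacent vertices share a color.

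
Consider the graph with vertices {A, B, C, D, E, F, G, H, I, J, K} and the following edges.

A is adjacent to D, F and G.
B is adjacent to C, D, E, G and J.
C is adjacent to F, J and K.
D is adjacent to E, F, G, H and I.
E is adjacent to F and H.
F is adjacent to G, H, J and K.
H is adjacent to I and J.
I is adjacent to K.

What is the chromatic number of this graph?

A, D, F, G are mutually adjacent (a clique of size 4), so at least 4 colors are needed.
4 colors suffice: color 1 → {B, F, I}; color 2 → {D, J, K}; color 3 → {C, G, H}; color 4 → {A, E}. Every edge joins two different colors.

4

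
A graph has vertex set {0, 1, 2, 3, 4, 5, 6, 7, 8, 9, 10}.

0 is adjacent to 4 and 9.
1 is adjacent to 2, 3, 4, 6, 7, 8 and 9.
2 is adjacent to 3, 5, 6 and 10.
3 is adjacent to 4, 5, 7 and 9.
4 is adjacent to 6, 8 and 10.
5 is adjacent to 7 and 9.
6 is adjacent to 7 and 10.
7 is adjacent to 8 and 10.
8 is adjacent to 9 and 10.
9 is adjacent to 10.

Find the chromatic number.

3

6, 7, 10 are mutually adjacent, so at least 3 colors are needed.
3 colors suffice: color a → {0, 1, 5, 10}; color b → {2, 4, 7, 9}; color c → {3, 6, 8}. Each edge has distinct colors on its endpoints.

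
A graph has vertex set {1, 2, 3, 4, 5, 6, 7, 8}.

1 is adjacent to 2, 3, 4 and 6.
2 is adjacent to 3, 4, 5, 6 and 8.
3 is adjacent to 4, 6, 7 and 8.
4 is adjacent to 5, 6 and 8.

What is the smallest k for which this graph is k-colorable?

1, 2, 3, 4, 6 are mutually adjacent (a clique of size 5), so at least 5 colors are needed.
5 colors suffice: color a → {3, 5}; color b → {2, 7}; color c → {4}; color d → {1, 8}; color e → {6}. No two adjacent vertices share a color.

5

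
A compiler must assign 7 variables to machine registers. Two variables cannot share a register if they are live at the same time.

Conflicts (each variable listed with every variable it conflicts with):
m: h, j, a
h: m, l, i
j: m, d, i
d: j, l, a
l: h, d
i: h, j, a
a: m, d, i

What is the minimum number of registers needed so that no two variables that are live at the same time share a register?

The cycle d-j-m-h-l-d has odd length 5, so it cannot be 2-colored; at least 3 registers are needed.
3 registers suffice: m=1, h=2, j=2, d=1, l=3, i=1, a=2. Each listed conflict is separated.

3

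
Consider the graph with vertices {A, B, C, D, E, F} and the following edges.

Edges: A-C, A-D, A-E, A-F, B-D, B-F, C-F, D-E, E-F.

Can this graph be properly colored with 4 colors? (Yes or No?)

Yes

The chromatic number is 3. A, C, F are mutually adjacent, so at least 3 colors are needed.
One proper 3-coloring: A=red, B=red, C=green, D=blue, E=green, F=blue.
Since 4 ≥ 3, a proper 4-coloring certainly exists.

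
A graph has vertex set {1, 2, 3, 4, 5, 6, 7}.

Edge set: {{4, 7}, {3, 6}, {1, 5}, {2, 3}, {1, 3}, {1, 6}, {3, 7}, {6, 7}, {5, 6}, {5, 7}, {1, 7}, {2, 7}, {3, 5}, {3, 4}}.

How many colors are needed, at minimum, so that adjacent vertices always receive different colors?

5

1, 3, 5, 6, 7 form a clique, so at least 5 colors are needed.
5 colors suffice: 1=purple, 2=green, 3=blue, 4=green, 5=yellow, 6=green, 7=red. Each edge has distinct colors on its endpoints.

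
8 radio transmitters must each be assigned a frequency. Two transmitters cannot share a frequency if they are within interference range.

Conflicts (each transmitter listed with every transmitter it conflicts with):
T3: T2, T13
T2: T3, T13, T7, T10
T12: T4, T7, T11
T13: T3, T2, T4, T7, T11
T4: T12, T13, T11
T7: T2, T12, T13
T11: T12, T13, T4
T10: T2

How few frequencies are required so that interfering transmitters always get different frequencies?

3

T2, T13, T7 are mutually in conflict, so at least 3 frequencies are needed.
3 frequencies suffice: frequency 1 → {T12, T13, T10}; frequency 2 → {T2, T11}; frequency 3 → {T3, T4, T7}. Every pair that conflicts lands in different frequencies.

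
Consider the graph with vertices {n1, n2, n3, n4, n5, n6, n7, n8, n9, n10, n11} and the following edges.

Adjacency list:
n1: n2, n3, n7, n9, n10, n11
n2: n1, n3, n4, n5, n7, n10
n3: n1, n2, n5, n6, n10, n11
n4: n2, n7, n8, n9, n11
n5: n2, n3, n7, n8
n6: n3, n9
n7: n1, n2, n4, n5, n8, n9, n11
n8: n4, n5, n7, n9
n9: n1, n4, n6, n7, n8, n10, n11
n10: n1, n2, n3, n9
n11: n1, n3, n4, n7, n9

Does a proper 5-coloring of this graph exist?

The chromatic number is 4. n1, n2, n3, n10 form a clique, so at least 4 colors are needed.
4 colors suffice: color red → {n2, n9}; color blue → {n3, n7}; color green → {n1, n4, n5, n6}; color yellow → {n8, n10, n11}.
Since 5 ≥ 4, a proper 5-coloring certainly exists.

Yes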